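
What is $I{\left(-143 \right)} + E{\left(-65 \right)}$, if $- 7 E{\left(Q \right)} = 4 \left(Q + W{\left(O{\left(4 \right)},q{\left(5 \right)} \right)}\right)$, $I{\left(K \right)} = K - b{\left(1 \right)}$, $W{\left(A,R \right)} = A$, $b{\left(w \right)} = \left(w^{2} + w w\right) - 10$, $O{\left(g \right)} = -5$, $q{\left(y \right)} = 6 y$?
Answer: $-95$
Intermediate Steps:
$b{\left(w \right)} = -10 + 2 w^{2}$ ($b{\left(w \right)} = \left(w^{2} + w^{2}\right) - 10 = 2 w^{2} - 10 = -10 + 2 w^{2}$)
$I{\left(K \right)} = 8 + K$ ($I{\left(K \right)} = K - \left(-10 + 2 \cdot 1^{2}\right) = K - \left(-10 + 2 \cdot 1\right) = K - \left(-10 + 2\right) = K - -8 = K + 8 = 8 + K$)
$E{\left(Q \right)} = \frac{20}{7} - \frac{4 Q}{7}$ ($E{\left(Q \right)} = - \frac{4 \left(Q - 5\right)}{7} = - \frac{4 \left(-5 + Q\right)}{7} = - \frac{-20 + 4 Q}{7} = \frac{20}{7} - \frac{4 Q}{7}$)
$I{\left(-143 \right)} + E{\left(-65 \right)} = \left(8 - 143\right) + \left(\frac{20}{7} - - \frac{260}{7}\right) = -135 + \left(\frac{20}{7} + \frac{260}{7}\right) = -135 + 40 = -95$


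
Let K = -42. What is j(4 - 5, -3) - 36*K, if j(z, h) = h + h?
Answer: 1506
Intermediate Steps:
j(z, h) = 2*h
j(4 - 5, -3) - 36*K = 2*(-3) - 36*(-42) = -6 + 1512 = 1506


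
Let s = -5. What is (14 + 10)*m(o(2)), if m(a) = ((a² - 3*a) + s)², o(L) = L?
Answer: 1176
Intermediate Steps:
m(a) = (-5 + a² - 3*a)² (m(a) = ((a² - 3*a) - 5)² = (-5 + a² - 3*a)²)
(14 + 10)*m(o(2)) = (14 + 10)*(5 - 1*2² + 3*2)² = 24*(5 - 1*4 + 6)² = 24*(5 - 4 + 6)² = 24*7² = 24*49 = 1176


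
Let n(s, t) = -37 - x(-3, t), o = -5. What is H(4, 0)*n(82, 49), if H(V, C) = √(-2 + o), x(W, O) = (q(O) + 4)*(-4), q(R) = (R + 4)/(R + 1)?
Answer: -419*I*√7/25 ≈ -44.343*I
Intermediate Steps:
q(R) = (4 + R)/(1 + R)
x(W, O) = -16 - 4*(4 + O)/(1 + O) (x(W, O) = ((4 + O)/(1 + O) + 4)*(-4) = (4 + (4 + O)/(1 + O))*(-4) = -16 - 4*(4 + O)/(1 + O))
n(s, t) = -37 - 4*(-8 - 5*t)/(1 + t)
H(V, C) = I*√7 (H(V, C) = √(-2 - 5) = √(-7) = I*√7)
H(4, 0)*n(82, 49) = (I*√7)*((-5 - 17*49)/(1 + 49)) = (I*√7)*((-5 - 833)/50) = (I*√7)*((1/50)*(-838)) = (I*√7)*(-419/25) = -419*I*√7/25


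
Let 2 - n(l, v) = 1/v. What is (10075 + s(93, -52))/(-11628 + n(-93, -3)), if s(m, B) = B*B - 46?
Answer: -38199/34877 ≈ -1.0952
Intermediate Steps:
s(m, B) = -46 + B² (s(m, B) = B² - 46 = -46 + B²)
n(l, v) = 2 - 1/v
(10075 + s(93, -52))/(-11628 + n(-93, -3)) = (10075 + (-46 + (-52)²))/(-11628 + (2 - 1/(-3))) = (10075 + (-46 + 2704))/(-11628 + (2 - 1*(-⅓))) = (10075 + 2658)/(-11628 + (2 + ⅓)) = 12733/(-11628 + 7/3) = 12733/(-34877/3) = 12733*(-3/34877) = -38199/34877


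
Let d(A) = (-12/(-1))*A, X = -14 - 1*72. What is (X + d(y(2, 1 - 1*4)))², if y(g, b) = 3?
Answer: 2500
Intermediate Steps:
X = -86 (X = -14 - 72 = -86)
d(A) = 12*A (d(A) = (-12*(-1))*A = 12*A)
(X + d(y(2, 1 - 1*4)))² = (-86 + 12*3)² = (-86 + 36)² = (-50)² = 2500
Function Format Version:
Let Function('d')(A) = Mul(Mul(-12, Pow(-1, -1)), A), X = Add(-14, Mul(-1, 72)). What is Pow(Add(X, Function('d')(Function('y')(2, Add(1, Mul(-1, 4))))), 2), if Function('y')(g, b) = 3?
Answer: 2500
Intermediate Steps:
X = -86 (X = Add(-14, -72) = -86)
Function('d')(A) = Mul(12, A) (Function('d')(A) = Mul(Mul(-12, -1), A) = Mul(12, A))
Pow(Add(X, Function('d')(Function('y')(2, Add(1, Mul(-1, 4))))), 2) = Pow(Add(-86, Mul(12, 3)), 2) = Pow(Add(-86, 36), 2) = Pow(-50, 2) = 2500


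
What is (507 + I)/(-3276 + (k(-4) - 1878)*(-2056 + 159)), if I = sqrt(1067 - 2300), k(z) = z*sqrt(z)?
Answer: 3*(169 + I*sqrt(137))*(254235 - 1084*I)/904912543934 ≈ 0.00014248 + 9.258e-6*I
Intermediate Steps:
k(z) = z**(3/2)
I = 3*I*sqrt(137) (I = sqrt(-1233) = 3*I*sqrt(137) ≈ 35.114*I)
(507 + I)/(-3276 + (k(-4) - 1878)*(-2056 + 159)) = (507 + 3*I*sqrt(137))/(-3276 + ((-4)**(3/2) - 1878)*(-2056 + 159)) = (507 + 3*I*sqrt(137))/(-3276 + (-8*I - 1878)*(-1897)) = (507 + 3*I*sqrt(137))/(-3276 + (-1878 - 8*I)*(-1897)) = (507 + 3*I*sqrt(137))/(-3276 + (3562566 + 15176*I)) = (507 + 3*I*sqrt(137))/(3559290 + 15176*I) = (507 + 3*I*sqrt(137))*((3559290 - 15176*I)/12668775615076) = (507 + 3*I*sqrt(137))*(3559290 - 15176*I)/12668775615076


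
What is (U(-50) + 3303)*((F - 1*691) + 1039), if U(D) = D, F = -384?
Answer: -117108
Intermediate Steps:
(U(-50) + 3303)*((F - 1*691) + 1039) = (-50 + 3303)*((-384 - 1*691) + 1039) = 3253*((-384 - 691) + 1039) = 3253*(-1075 + 1039) = 3253*(-36) = -117108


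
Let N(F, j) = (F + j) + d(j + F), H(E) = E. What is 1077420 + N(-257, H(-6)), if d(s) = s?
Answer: 1076894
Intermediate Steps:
N(F, j) = 2*F + 2*j (N(F, j) = (F + j) + (j + F) = (F + j) + (F + j) = 2*F + 2*j)
1077420 + N(-257, H(-6)) = 1077420 + (2*(-257) + 2*(-6)) = 1077420 + (-514 - 12) = 1077420 - 526 = 1076894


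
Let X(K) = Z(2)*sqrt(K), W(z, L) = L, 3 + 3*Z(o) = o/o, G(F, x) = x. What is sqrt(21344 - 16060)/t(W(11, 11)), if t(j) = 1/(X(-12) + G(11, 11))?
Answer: 22*sqrt(1321) - 8*I*sqrt(3963)/3 ≈ 799.6 - 167.87*I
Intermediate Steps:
Z(o) = -2/3 (Z(o) = -1 + (o/o)/3 = -1 + (1/3)*1 = -1 + 1/3 = -2/3)
X(K) = -2*sqrt(K)/3
t(j) = 1/(11 - 4*I*sqrt(3)/3) (t(j) = 1/(-4*I*sqrt(3)/3 + 11) = 1/(11 - 4*I*sqrt(3)/3))
sqrt(21344 - 16060)/t(W(11, 11)) = sqrt(21344 - 16060)/(33/379 + 4*I*sqrt(3)/379) = sqrt(5284)/(33/379 + 4*I*sqrt(3)/379) = (2*sqrt(1321))/(33/379 + 4*I*sqrt(3)/379) = 2*sqrt(1321)/(33/379 + 4*I*sqrt(3)/379)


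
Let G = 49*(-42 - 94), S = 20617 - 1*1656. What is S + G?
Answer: 12297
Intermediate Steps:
S = 18961 (S = 20617 - 1656 = 18961)
G = -6664 (G = 49*(-136) = -6664)
S + G = 18961 - 6664 = 12297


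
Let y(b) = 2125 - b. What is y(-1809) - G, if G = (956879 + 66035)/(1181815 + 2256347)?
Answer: 6762353197/1719081 ≈ 3933.7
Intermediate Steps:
G = 511457/1719081 (G = 1022914/3438162 = 1022914*(1/3438162) = 511457/1719081 ≈ 0.29752)
y(-1809) - G = (2125 - 1*(-1809)) - 1*511457/1719081 = (2125 + 1809) - 511457/1719081 = 3934 - 511457/1719081 = 6762353197/1719081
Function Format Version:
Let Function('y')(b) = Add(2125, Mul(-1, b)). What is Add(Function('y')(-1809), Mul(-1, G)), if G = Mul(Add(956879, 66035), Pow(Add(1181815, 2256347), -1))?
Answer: Rational(6762353197, 1719081) ≈ 3933.7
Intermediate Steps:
G = Rational(511457, 1719081) (G = Mul(1022914, Pow(3438162, -1)) = Mul(1022914, Rational(1, 3438162)) = Rational(511457, 1719081) ≈ 0.29752)
Add(Function('y')(-1809), Mul(-1, G)) = Add(Add(2125, Mul(-1, -1809)), Mul(-1, Rational(511457, 1719081))) = Add(Add(2125, 1809), Rational(-511457, 1719081)) = Add(3934, Rational(-511457, 1719081)) = Rational(6762353197, 1719081)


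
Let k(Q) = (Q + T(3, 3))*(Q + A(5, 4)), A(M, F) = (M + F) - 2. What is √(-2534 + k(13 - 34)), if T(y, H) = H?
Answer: I*√2282 ≈ 47.77*I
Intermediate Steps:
A(M, F) = -2 + F + M (A(M, F) = (F + M) - 2 = -2 + F + M)
k(Q) = (3 + Q)*(7 + Q) (k(Q) = (Q + 3)*(Q + (-2 + 4 + 5)) = (3 + Q)*(Q + 7) = (3 + Q)*(7 + Q))
√(-2534 + k(13 - 34)) = √(-2534 + (21 + (13 - 34)² + 10*(13 - 34))) = √(-2534 + (21 + (-21)² + 10*(-21))) = √(-2534 + (21 + 441 - 210)) = √(-2534 + 252) = √(-2282) = I*√2282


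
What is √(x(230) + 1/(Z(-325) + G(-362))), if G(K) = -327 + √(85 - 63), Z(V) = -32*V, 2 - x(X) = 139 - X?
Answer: √(93 + 1/(10073 + √22)) ≈ 9.6437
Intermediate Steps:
x(X) = -137 + X (x(X) = 2 - (139 - X) = 2 + (-139 + X) = -137 + X)
G(K) = -327 + √22
√(x(230) + 1/(Z(-325) + G(-362))) = √((-137 + 230) + 1/(-32*(-325) + (-327 + √22))) = √(93 + 1/(10400 + (-327 + √22))) = √(93 + 1/(10073 + √22))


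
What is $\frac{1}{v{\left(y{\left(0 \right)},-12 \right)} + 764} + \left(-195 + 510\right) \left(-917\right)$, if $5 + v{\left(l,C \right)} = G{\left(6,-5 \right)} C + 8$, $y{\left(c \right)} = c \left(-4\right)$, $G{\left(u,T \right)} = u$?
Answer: $- \frac{200754224}{695} \approx -2.8886 \cdot 10^{5}$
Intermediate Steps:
$y{\left(c \right)} = - 4 c$
$v{\left(l,C \right)} = 3 + 6 C$ ($v{\left(l,C \right)} = -5 + \left(6 C + 8\right) = -5 + \left(8 + 6 C\right) = 3 + 6 C$)
$\frac{1}{v{\left(y{\left(0 \right)},-12 \right)} + 764} + \left(-195 + 510\right) \left(-917\right) = \frac{1}{\left(3 + 6 \left(-12\right)\right) + 764} + \left(-195 + 510\right) \left(-917\right) = \frac{1}{\left(3 - 72\right) + 764} + 315 \left(-917\right) = \frac{1}{-69 + 764} - 288855 = \frac{1}{695} - 288855 = - \frac{200754224}{695}$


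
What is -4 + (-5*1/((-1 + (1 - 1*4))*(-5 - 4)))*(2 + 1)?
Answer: -53/12 ≈ -4.4167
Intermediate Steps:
-4 + (-5*1/((-1 + (1 - 1*4))*(-5 - 4)))*(2 + 1) = -4 - 5*(-1/(9*(-1 + (1 - 4))))*3 = -4 - 5*(-1/(9*(-1 - 3)))*3 = -4 - 5/((-9*(-4)))*3 = -4 - 5/36*3 = -4 - 5/12 = -53/12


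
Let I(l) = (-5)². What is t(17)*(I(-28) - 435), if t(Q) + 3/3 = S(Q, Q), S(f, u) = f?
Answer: -6560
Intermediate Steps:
t(Q) = -1 + Q
I(l) = 25
t(17)*(I(-28) - 435) = (-1 + 17)*(25 - 435) = 16*(-410) = -6560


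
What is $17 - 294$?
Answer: $-277$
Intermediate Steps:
$17 - 294 = -277$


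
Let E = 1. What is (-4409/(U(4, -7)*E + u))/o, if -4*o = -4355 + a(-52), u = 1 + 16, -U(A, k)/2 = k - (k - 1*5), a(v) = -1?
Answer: -4409/7623 ≈ -0.57838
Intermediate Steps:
U(A, k) = -10 (U(A, k) = -2*(k - (k - 1*5)) = -2*(k - (k - 5)) = -2*(k - (-5 + k)) = -2*(k + (5 - k)) = -2*5 = -10)
u = 17
o = 1089 (o = -(-4355 - 1)/4 = -¼*(-4356) = 1089)
(-4409/(U(4, -7)*E + u))/o = -4409/(-10*1 + 17)/1089 = -4409/(-10 + 17)*(1/1089) = -4409/7*(1/1089) = -4409*⅐*(1/1089) = -4409/7*1/1089 = -4409/7623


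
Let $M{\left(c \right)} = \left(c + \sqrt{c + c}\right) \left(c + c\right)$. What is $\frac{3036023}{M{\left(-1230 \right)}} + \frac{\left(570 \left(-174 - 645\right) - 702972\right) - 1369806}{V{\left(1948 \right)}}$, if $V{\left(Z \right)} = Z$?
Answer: $- \frac{1922731646239}{1475960640} + \frac{3036023 i \sqrt{615}}{1863892800} \approx -1302.7 + 0.040394 i$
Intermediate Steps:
$M{\left(c \right)} = 2 c \left(c + \sqrt{2} \sqrt{c}\right)$ ($M{\left(c \right)} = \left(c + \sqrt{2 c}\right) 2 c = \left(c + \sqrt{2} \sqrt{c}\right) 2 c = 2 c \left(c + \sqrt{2} \sqrt{c}\right)$)
$\frac{3036023}{M{\left(-1230 \right)}} + \frac{\left(570 \left(-174 - 645\right) - 702972\right) - 1369806}{V{\left(1948 \right)}} = \frac{3036023}{2 \left(-1230\right)^{2} + 2 \sqrt{2} \left(-1230\right)^{\frac{3}{2}}} + \frac{\left(570 \left(-174 - 645\right) - 702972\right) - 1369806}{1948} = \frac{3036023}{2 \cdot 1512900 + 2 \sqrt{2} \left(- 1230 i \sqrt{1230}\right)} + \left(\left(570 \left(-819\right) - 702972\right) - 1369806\right) \frac{1}{1948} = \frac{3036023}{3025800 - 4920 i \sqrt{615}} + \left(\left(-466830 - 702972\right) - 1369806\right) \frac{1}{1948} = \frac{3036023}{3025800 - 4920 i \sqrt{615}} + \left(-1169802 - 1369806\right) \frac{1}{1948} = \frac{3036023}{3025800 - 4920 i \sqrt{615}} - \frac{634902}{487} = - \frac{634902}{487} + \frac{3036023}{3025800 - 4920 i \sqrt{615}}$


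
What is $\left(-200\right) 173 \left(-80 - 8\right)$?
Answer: $3044800$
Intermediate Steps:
$\left(-200\right) 173 \left(-80 - 8\right) = \left(-34600\right) \left(-88\right) = 3044800$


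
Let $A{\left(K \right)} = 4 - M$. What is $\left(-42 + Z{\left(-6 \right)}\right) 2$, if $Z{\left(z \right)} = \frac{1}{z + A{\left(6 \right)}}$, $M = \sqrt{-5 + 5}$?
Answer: $-85$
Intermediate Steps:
$M = 0$ ($M = \sqrt{0} = 0$)
$A{\left(K \right)} = 4$ ($A{\left(K \right)} = 4 - 0 = 4 + 0 = 4$)
$Z{\left(z \right)} = \frac{1}{4 + z}$ ($Z{\left(z \right)} = \frac{1}{z + 4} = \frac{1}{4 + z}$)
$\left(-42 + Z{\left(-6 \right)}\right) 2 = \left(-42 + \frac{1}{4 - 6}\right) 2 = \left(-42 + \frac{1}{-2}\right) 2 = \left(-42 - \frac{1}{2}\right) 2 = \left(- \frac{85}{2}\right) 2 = -85$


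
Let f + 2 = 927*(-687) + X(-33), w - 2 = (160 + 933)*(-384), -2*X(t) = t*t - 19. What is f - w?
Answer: -217676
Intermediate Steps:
X(t) = 19/2 - t²/2 (X(t) = -(t*t - 19)/2 = -(t² - 19)/2 = -(-19 + t²)/2 = 19/2 - t²/2)
w = -419710 (w = 2 + (160 + 933)*(-384) = 2 + 1093*(-384) = 2 - 419712 = -419710)
f = -637386 (f = -2 + (927*(-687) + (19/2 - ½*(-33)²)) = -2 + (-636849 + (19/2 - ½*1089)) = -2 + (-636849 + (19/2 - 1089/2)) = -2 + (-636849 - 535) = -2 - 637384 = -637386)
f - w = -637386 - 1*(-419710) = -637386 + 419710 = -217676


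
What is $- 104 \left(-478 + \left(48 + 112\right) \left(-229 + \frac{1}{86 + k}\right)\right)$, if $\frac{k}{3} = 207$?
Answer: $\frac{2729195664}{707} \approx 3.8602 \cdot 10^{6}$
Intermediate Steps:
$k = 621$ ($k = 3 \cdot 207 = 621$)
$- 104 \left(-478 + \left(48 + 112\right) \left(-229 + \frac{1}{86 + k}\right)\right) = - 104 \left(-478 + \left(48 + 112\right) \left(-229 + \frac{1}{86 + 621}\right)\right) = - 104 \left(-478 + 160 \left(-229 + \frac{1}{707}\right)\right) = - 104 \left(-478 + 160 \left(- \frac{161902}{707}\right)\right) = - 104 \left(-478 - \frac{25904320}{707}\right) = \left(-104\right) \left(- \frac{26242266}{707}\right) = \frac{2729195664}{707}$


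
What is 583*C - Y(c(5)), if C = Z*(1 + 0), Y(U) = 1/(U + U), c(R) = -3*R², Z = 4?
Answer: 349801/150 ≈ 2332.0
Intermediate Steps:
Y(U) = 1/(2*U)
C = 4 (C = 4*(1 + 0) = 4*1 = 4)
583*C - Y(c(5)) = 583*4 - 1/(2*((-3*5²))) = 2332 - 1/(2*((-3*25))) = 2332 - 1/(2*(-75)) = 2332 - (-1)/(2*75) = 2332 - 1*(-1/150) = 2332 + 1/150 = 349801/150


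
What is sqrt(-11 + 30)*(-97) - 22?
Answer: -22 - 97*sqrt(19) ≈ -444.81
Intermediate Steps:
sqrt(-11 + 30)*(-97) - 22 = sqrt(19)*(-97) - 22 = -97*sqrt(19) - 22 = -22 - 97*sqrt(19)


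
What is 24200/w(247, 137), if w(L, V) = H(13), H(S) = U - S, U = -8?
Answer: -24200/21 ≈ -1152.4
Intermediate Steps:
H(S) = -8 - S
w(L, V) = -21 (w(L, V) = -8 - 1*13 = -8 - 13 = -21)
24200/w(247, 137) = 24200/(-21) = 24200*(-1/21) = -24200/21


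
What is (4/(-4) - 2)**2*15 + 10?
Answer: 145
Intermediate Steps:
(4/(-4) - 2)**2*15 + 10 = (4*(-1/4) - 2)**2*15 + 10 = (-1 - 2)**2*15 + 10 = (-3)**2*15 + 10 = 9*15 + 10 = 135 + 10 = 145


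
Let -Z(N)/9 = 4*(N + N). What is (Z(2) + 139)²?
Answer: 25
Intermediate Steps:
Z(N) = -72*N (Z(N) = -36*(N + N) = -36*2*N = -72*N)
(Z(2) + 139)² = (-72*2 + 139)² = (-144 + 139)² = (-5)² = 25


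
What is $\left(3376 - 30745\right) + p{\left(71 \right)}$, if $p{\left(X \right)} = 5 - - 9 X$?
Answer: $-26725$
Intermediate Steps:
$p{\left(X \right)} = 5 + 9 X$
$\left(3376 - 30745\right) + p{\left(71 \right)} = \left(3376 - 30745\right) + \left(5 + 9 \cdot 71\right) = -27369 + \left(5 + 639\right) = -27369 + 644 = -26725$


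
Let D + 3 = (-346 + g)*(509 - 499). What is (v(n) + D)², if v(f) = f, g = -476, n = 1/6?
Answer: 2434139569/36 ≈ 6.7615e+7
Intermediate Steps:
n = ⅙ ≈ 0.16667
D = -8223 (D = -3 + (-346 - 476)*(509 - 499) = -3 - 822*10 = -3 - 8220 = -8223)
(v(n) + D)² = (⅙ - 8223)² = (-49337/6)² = 2434139569/36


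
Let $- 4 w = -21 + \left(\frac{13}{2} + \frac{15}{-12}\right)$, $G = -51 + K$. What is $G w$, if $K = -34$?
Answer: $- \frac{5355}{16} \approx -334.69$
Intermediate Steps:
$G = -85$ ($G = -51 - 34 = -85$)
$w = \frac{63}{16}$ ($w = - \frac{-21 + \left(\frac{13}{2} + \frac{15}{-12}\right)}{4} = - \frac{-21 + \left(13 \cdot \frac{1}{2} + 15 \left(- \frac{1}{12}\right)\right)}{4} = - \frac{-21 + \left(\frac{13}{2} - \frac{5}{4}\right)}{4} = - \frac{-21 + \frac{21}{4}}{4} = \left(- \frac{1}{4}\right) \left(- \frac{63}{4}\right) = \frac{63}{16} \approx 3.9375$)
$G w = \left(-85\right) \frac{63}{16} = - \frac{5355}{16}$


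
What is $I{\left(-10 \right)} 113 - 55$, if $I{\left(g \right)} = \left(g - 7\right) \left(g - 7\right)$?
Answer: $32602$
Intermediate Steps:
$I{\left(g \right)} = \left(-7 + g\right)^{2}$ ($I{\left(g \right)} = \left(-7 + g\right) \left(-7 + g\right) = \left(-7 + g\right)^{2}$)
$I{\left(-10 \right)} 113 - 55 = \left(-7 - 10\right)^{2} \cdot 113 - 55 = \left(-17\right)^{2} \cdot 113 - 55 = 289 \cdot 113 - 55 = 32657 - 55 = 32602$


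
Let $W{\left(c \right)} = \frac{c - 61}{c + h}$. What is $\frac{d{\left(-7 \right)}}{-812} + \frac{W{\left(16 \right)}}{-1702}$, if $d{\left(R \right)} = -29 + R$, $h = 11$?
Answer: $\frac{46969}{1036518} \approx 0.045314$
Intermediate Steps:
$W{\left(c \right)} = \frac{-61 + c}{11 + c}$ ($W{\left(c \right)} = \frac{c - 61}{c + 11} = \frac{-61 + c}{11 + c}$)
$\frac{d{\left(-7 \right)}}{-812} + \frac{W{\left(16 \right)}}{-1702} = \frac{-29 - 7}{-812} + \frac{\frac{1}{11 + 16} \left(-61 + 16\right)}{-1702} = \left(-36\right) \left(- \frac{1}{812}\right) + \frac{1}{27} \left(-45\right) \left(- \frac{1}{1702}\right) = \frac{9}{203} + \frac{1}{27} \left(-45\right) \left(- \frac{1}{1702}\right) = \frac{9}{203} - - \frac{5}{5106} = \frac{9}{203} + \frac{5}{5106} = \frac{46969}{1036518}$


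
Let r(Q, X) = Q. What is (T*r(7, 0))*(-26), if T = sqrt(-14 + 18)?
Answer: -364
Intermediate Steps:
T = 2 (T = sqrt(4) = 2)
(T*r(7, 0))*(-26) = (2*7)*(-26) = 14*(-26) = -364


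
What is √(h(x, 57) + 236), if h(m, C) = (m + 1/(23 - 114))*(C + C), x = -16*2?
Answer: I*√28265146/91 ≈ 58.423*I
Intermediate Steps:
x = -32
h(m, C) = 2*C*(-1/91 + m) (h(m, C) = (m + 1/(-91))*(2*C) = (m - 1/91)*(2*C) = (-1/91 + m)*(2*C) = 2*C*(-1/91 + m))
√(h(x, 57) + 236) = √((2/91)*57*(-1 + 91*(-32)) + 236) = √((2/91)*57*(-1 - 2912) + 236) = √((2/91)*57*(-2913) + 236) = √(-332082/91 + 236) = √(-310606/91) = I*√28265146/91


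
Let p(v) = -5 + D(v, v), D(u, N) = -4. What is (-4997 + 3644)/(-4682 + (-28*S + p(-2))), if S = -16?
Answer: 1353/4243 ≈ 0.31888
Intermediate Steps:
p(v) = -9 (p(v) = -5 - 4 = -9)
(-4997 + 3644)/(-4682 + (-28*S + p(-2))) = (-4997 + 3644)/(-4682 + (-28*(-16) - 9)) = -1353/(-4682 + (448 - 9)) = -1353/(-4682 + 439) = -1353/(-4243) = -1353*(-1/4243) = 1353/4243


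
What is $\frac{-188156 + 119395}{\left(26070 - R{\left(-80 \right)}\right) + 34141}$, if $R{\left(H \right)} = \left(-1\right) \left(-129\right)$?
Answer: $- \frac{6251}{5462} \approx -1.1445$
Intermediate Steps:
$R{\left(H \right)} = 129$
$\frac{-188156 + 119395}{\left(26070 - R{\left(-80 \right)}\right) + 34141} = \frac{-188156 + 119395}{\left(26070 - 129\right) + 34141} = - \frac{68761}{\left(26070 - 129\right) + 34141} = - \frac{68761}{25941 + 34141} = - \frac{68761}{60082} = \left(-68761\right) \frac{1}{60082} = - \frac{6251}{5462}$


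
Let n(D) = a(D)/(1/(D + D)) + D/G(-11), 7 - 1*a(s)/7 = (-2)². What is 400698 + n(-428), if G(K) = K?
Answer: 4210370/11 ≈ 3.8276e+5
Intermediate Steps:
a(s) = 21 (a(s) = 49 - 7*(-2)² = 49 - 7*4 = 49 - 28 = 21)
n(D) = 461*D/11 (n(D) = 21/(1/(D + D)) + D/(-11) = 21/(1/(2*D)) + D*(-1/11) = 21/((1/(2*D))) - D/11 = 21*(2*D) - D/11 = 42*D - D/11 = 461*D/11)
400698 + n(-428) = 400698 + (461/11)*(-428) = 400698 - 197308/11 = 4210370/11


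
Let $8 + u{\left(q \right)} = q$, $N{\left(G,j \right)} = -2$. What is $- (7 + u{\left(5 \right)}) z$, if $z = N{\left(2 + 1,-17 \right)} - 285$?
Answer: $1148$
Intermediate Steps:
$u{\left(q \right)} = -8 + q$
$z = -287$ ($z = -2 - 285 = -287$)
$- (7 + u{\left(5 \right)}) z = - (7 + \left(-8 + 5\right)) \left(-287\right) = - (7 - 3) \left(-287\right) = \left(-1\right) 4 \left(-287\right) = \left(-4\right) \left(-287\right) = 1148$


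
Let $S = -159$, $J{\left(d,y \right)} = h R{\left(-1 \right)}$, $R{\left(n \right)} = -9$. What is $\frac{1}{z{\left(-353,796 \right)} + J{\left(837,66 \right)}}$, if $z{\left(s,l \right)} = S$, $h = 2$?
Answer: $- \frac{1}{177} \approx -0.0056497$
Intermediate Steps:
$J{\left(d,y \right)} = -18$ ($J{\left(d,y \right)} = 2 \left(-9\right) = -18$)
$z{\left(s,l \right)} = -159$
$\frac{1}{z{\left(-353,796 \right)} + J{\left(837,66 \right)}} = \frac{1}{-159 - 18} = \frac{1}{-177} = - \frac{1}{177}$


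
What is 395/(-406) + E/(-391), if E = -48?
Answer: -134957/158746 ≈ -0.85014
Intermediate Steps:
395/(-406) + E/(-391) = 395/(-406) - 48/(-391) = 395*(-1/406) - 48*(-1/391) = -395/406 + 48/391 = -134957/158746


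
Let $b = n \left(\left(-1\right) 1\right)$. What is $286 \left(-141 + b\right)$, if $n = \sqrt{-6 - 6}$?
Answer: $-40326 - 572 i \sqrt{3} \approx -40326.0 - 990.73 i$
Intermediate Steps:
$n = 2 i \sqrt{3}$ ($n = \sqrt{-12} = 2 i \sqrt{3} \approx 3.4641 i$)
$b = - 2 i \sqrt{3}$ ($b = 2 i \sqrt{3} \left(\left(-1\right) 1\right) = 2 i \sqrt{3} \left(-1\right) = - 2 i \sqrt{3} \approx - 3.4641 i$)
$286 \left(-141 + b\right) = 286 \left(-141 - 2 i \sqrt{3}\right) = -40326 - 572 i \sqrt{3}$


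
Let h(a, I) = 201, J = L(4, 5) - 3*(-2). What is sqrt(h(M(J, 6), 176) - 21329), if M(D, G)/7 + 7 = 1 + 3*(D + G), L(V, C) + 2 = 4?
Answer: 2*I*sqrt(5282) ≈ 145.35*I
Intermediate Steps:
L(V, C) = 2 (L(V, C) = -2 + 4 = 2)
J = 8 (J = 2 - 3*(-2) = 2 + 6 = 8)
M(D, G) = -42 + 21*D + 21*G (M(D, G) = -49 + 7*(1 + 3*(D + G)) = -49 + 7*(1 + (3*D + 3*G)) = -49 + 7*(1 + 3*D + 3*G) = -49 + (7 + 21*D + 21*G) = -42 + 21*D + 21*G)
sqrt(h(M(J, 6), 176) - 21329) = sqrt(201 - 21329) = sqrt(-21128) = 2*I*sqrt(5282)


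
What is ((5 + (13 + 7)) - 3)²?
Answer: 484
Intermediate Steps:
((5 + (13 + 7)) - 3)² = ((5 + 20) - 3)² = (25 - 3)² = 22² = 484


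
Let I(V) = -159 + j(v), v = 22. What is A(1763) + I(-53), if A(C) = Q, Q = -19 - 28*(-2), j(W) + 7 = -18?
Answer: -147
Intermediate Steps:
j(W) = -25 (j(W) = -7 - 18 = -25)
Q = 37 (Q = -19 - 7*(-8) = -19 + 56 = 37)
A(C) = 37
I(V) = -184 (I(V) = -159 - 25 = -184)
A(1763) + I(-53) = 37 - 184 = -147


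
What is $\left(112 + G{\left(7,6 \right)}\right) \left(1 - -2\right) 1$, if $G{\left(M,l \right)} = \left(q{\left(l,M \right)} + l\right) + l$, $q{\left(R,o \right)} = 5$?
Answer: $387$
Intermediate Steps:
$G{\left(M,l \right)} = 5 + 2 l$ ($G{\left(M,l \right)} = \left(5 + l\right) + l = 5 + 2 l$)
$\left(112 + G{\left(7,6 \right)}\right) \left(1 - -2\right) 1 = \left(112 + \left(5 + 2 \cdot 6\right)\right) \left(1 - -2\right) 1 = \left(112 + \left(5 + 12\right)\right) \left(1 + 2\right) 1 = \left(112 + 17\right) 3 \cdot 1 = 129 \cdot 3 = 387$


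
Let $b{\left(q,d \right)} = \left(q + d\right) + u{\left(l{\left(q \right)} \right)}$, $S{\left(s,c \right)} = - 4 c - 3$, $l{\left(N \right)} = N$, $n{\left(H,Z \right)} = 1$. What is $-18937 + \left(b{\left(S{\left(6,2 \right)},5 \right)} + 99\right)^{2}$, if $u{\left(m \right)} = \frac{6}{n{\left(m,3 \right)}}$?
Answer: $-9136$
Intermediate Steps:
$S{\left(s,c \right)} = -3 - 4 c$
$u{\left(m \right)} = 6$ ($u{\left(m \right)} = \frac{6}{1} = 6 \cdot 1 = 6$)
$b{\left(q,d \right)} = 6 + d + q$ ($b{\left(q,d \right)} = \left(q + d\right) + 6 = \left(d + q\right) + 6 = 6 + d + q$)
$-18937 + \left(b{\left(S{\left(6,2 \right)},5 \right)} + 99\right)^{2} = -18937 + \left(\left(6 + 5 - 11\right) + 99\right)^{2} = -18937 + \left(0 + 99\right)^{2} = -18937 + 99^{2} = -18937 + 9801 = -9136$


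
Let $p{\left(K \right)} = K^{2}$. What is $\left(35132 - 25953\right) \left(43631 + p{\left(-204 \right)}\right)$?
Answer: $782482213$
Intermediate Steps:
$\left(35132 - 25953\right) \left(43631 + p{\left(-204 \right)}\right) = \left(35132 - 25953\right) \left(43631 + \left(-204\right)^{2}\right) = 9179 \left(43631 + 41616\right) = 9179 \cdot 85247 = 782482213$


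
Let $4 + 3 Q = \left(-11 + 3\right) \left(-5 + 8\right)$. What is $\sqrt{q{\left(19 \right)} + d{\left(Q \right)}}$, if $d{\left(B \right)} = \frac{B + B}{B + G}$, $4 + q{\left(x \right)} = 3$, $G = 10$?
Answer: $i \sqrt{29} \approx 5.3852 i$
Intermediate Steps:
$q{\left(x \right)} = -1$ ($q{\left(x \right)} = -4 + 3 = -1$)
$Q = - \frac{28}{3}$ ($Q = - \frac{4}{3} + \frac{\left(-11 + 3\right) \left(-5 + 8\right)}{3} = - \frac{4}{3} + \frac{\left(-8\right) 3}{3} = - \frac{4}{3} + \frac{1}{3} \left(-24\right) = - \frac{4}{3} - 8 = - \frac{28}{3} \approx -9.3333$)
$d{\left(B \right)} = \frac{2 B}{10 + B}$ ($d{\left(B \right)} = \frac{B + B}{B + 10} = \frac{2 B}{10 + B}$)
$\sqrt{q{\left(19 \right)} + d{\left(Q \right)}} = \sqrt{-1 + 2 \left(- \frac{28}{3}\right) \frac{1}{10 - \frac{28}{3}}} = \sqrt{-1 + 2 \left(- \frac{28}{3}\right) \frac{1}{\frac{2}{3}}} = \sqrt{-1 + 2 \left(- \frac{28}{3}\right) \frac{3}{2}} = \sqrt{-1 - 28} = \sqrt{-29} = i \sqrt{29}$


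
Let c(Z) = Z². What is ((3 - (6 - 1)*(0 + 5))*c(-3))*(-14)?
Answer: 2772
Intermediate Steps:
((3 - (6 - 1)*(0 + 5))*c(-3))*(-14) = ((3 - (6 - 1)*(0 + 5))*(-3)²)*(-14) = ((3 - 5*5)*9)*(-14) = ((3 - 1*25)*9)*(-14) = ((3 - 25)*9)*(-14) = -22*9*(-14) = -198*(-14) = 2772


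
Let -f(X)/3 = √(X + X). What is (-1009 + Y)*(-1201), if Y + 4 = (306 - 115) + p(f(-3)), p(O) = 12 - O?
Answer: 972810 - 3603*I*√6 ≈ 9.7281e+5 - 8825.5*I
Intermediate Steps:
f(X) = -3*√2*√X (f(X) = -3*√(X + X) = -3*√2*√X)
Y = 199 + 3*I*√6 (Y = -4 + ((306 - 115) + (12 - (-3)*√2*√(-3))) = -4 + (191 + (12 - (-3)*√2*I*√3)) = -4 + (191 + (12 - (-3)*I*√6)) = -4 + (191 + (12 + 3*I*√6)) = -4 + (203 + 3*I*√6) = 199 + 3*I*√6 ≈ 199.0 + 7.3485*I)
(-1009 + Y)*(-1201) = (-1009 + (199 + 3*I*√6))*(-1201) = (-810 + 3*I*√6)*(-1201) = 972810 - 3603*I*√6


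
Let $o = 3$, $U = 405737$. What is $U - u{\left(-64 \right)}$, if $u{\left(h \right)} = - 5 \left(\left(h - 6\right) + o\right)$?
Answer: $405402$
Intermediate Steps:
$u{\left(h \right)} = 15 - 5 h$ ($u{\left(h \right)} = - 5 \left(\left(h - 6\right) + 3\right) = - 5 \left(\left(-6 + h\right) + 3\right) = - 5 \left(-3 + h\right) = 15 - 5 h$)
$U - u{\left(-64 \right)} = 405737 - \left(15 - -320\right) = 405737 - \left(15 + 320\right) = 405737 - 335 = 405402$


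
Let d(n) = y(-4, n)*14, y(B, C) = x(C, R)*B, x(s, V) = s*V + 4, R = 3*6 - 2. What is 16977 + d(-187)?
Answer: 184305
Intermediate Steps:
R = 16 (R = 18 - 2 = 16)
x(s, V) = 4 + V*s (x(s, V) = V*s + 4 = 4 + V*s)
y(B, C) = B*(4 + 16*C) (y(B, C) = (4 + 16*C)*B = B*(4 + 16*C))
d(n) = -224 - 896*n (d(n) = (4*(-4)*(1 + 4*n))*14 = (-16 - 64*n)*14 = -224 - 896*n)
16977 + d(-187) = 16977 + (-224 - 896*(-187)) = 16977 + (-224 + 167552) = 16977 + 167328 = 184305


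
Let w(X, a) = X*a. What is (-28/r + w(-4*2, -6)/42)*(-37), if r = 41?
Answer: -4884/287 ≈ -17.017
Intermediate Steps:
(-28/r + w(-4*2, -6)/42)*(-37) = (-28/41 + (-4*2*(-6))/42)*(-37) = (-28*1/41 - 8*(-6)*(1/42))*(-37) = (-28/41 + 48*(1/42))*(-37) = (-28/41 + 8/7)*(-37) = (132/287)*(-37) = -4884/287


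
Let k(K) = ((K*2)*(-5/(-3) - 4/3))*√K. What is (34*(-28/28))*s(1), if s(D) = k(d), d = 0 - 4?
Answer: 544*I/3 ≈ 181.33*I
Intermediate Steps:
d = -4
k(K) = 2*K^(3/2)/3 (k(K) = ((2*K)*(-5*(-⅓) - 4*⅓))*√K = ((2*K)*(5/3 - 4/3))*√K = ((2*K)*(⅓))*√K = (2*K/3)*√K = 2*K^(3/2)/3)
s(D) = -16*I/3 (s(D) = 2*(-4)^(3/2)/3 = 2*(-8*I)/3 = -16*I/3)
(34*(-28/28))*s(1) = (34*(-28/28))*(-16*I/3) = (34*(-28*1/28))*(-16*I/3) = (34*(-1))*(-16*I/3) = -(-544)*I/3 = 544*I/3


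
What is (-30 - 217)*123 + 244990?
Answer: 214609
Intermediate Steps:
(-30 - 217)*123 + 244990 = -247*123 + 244990 = -30381 + 244990 = 214609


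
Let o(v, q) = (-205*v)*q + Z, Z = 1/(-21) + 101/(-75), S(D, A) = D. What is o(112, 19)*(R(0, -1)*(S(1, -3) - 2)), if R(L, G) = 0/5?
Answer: 0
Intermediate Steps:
Z = -244/175 (Z = 1*(-1/21) + 101*(-1/75) = -1/21 - 101/75 = -244/175 ≈ -1.3943)
R(L, G) = 0 (R(L, G) = 0*(⅕) = 0)
o(v, q) = -244/175 - 205*q*v (o(v, q) = (-205*v)*q - 244/175 = -205*q*v - 244/175 = -244/175 - 205*q*v)
o(112, 19)*(R(0, -1)*(S(1, -3) - 2)) = (-244/175 - 205*19*112)*(0*(1 - 2)) = (-244/175 - 436240)*(0*(-1)) = -76342244/175*0 = 0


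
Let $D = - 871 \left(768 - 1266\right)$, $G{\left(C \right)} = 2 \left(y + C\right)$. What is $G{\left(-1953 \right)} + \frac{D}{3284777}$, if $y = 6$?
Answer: $- \frac{12790487880}{3284777} \approx -3893.9$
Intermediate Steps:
$G{\left(C \right)} = 12 + 2 C$ ($G{\left(C \right)} = 2 \left(6 + C\right) = 12 + 2 C$)
$D = 433758$ ($D = - 871 \left(768 - 1266\right) = \left(-871\right) \left(-498\right) = 433758$)
$G{\left(-1953 \right)} + \frac{D}{3284777} = \left(12 + 2 \left(-1953\right)\right) + \frac{433758}{3284777} = \left(12 - 3906\right) + 433758 \cdot \frac{1}{3284777} = -3894 + \frac{433758}{3284777} = - \frac{12790487880}{3284777}$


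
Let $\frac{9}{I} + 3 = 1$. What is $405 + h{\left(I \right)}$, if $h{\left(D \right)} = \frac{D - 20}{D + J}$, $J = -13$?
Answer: $\frac{2032}{5} \approx 406.4$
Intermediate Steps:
$I = - \frac{9}{2}$ ($I = \frac{9}{-3 + 1} = \frac{9}{-2} = 9 \left(- \frac{1}{2}\right) = - \frac{9}{2} \approx -4.5$)
$h{\left(D \right)} = \frac{-20 + D}{-13 + D}$ ($h{\left(D \right)} = \frac{D - 20}{D - 13} = \frac{-20 + D}{-13 + D}$)
$405 + h{\left(I \right)} = 405 + \frac{-20 - \frac{9}{2}}{-13 - \frac{9}{2}} = 405 + \frac{1}{- \frac{35}{2}} \left(- \frac{49}{2}\right) = 405 - - \frac{7}{5} = 405 + \frac{7}{5} = \frac{2032}{5}$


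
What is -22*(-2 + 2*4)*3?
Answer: -396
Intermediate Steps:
-22*(-2 + 2*4)*3 = -22*(-2 + 8)*3 = -22*6*3 = -132*3 = -396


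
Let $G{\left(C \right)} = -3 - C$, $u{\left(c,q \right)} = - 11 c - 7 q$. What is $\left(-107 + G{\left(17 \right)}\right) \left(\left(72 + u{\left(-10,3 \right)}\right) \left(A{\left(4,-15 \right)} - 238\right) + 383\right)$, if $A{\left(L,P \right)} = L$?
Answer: $4735957$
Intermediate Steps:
$\left(-107 + G{\left(17 \right)}\right) \left(\left(72 + u{\left(-10,3 \right)}\right) \left(A{\left(4,-15 \right)} - 238\right) + 383\right) = \left(-107 - 20\right) \left(\left(72 - -89\right) \left(4 - 238\right) + 383\right) = \left(-107 - 20\right) \left(\left(72 + \left(110 - 21\right)\right) \left(-234\right) + 383\right) = \left(-107 - 20\right) \left(\left(72 + 89\right) \left(-234\right) + 383\right) = - 127 \left(161 \left(-234\right) + 383\right) = - 127 \left(-37674 + 383\right) = \left(-127\right) \left(-37291\right) = 4735957$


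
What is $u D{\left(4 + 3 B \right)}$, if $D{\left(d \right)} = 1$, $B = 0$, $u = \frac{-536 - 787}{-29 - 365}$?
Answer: $\frac{1323}{394} \approx 3.3579$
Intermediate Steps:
$u = \frac{1323}{394}$ ($u = - \frac{1323}{-394} = \left(-1323\right) \left(- \frac{1}{394}\right) = \frac{1323}{394} \approx 3.3579$)
$u D{\left(4 + 3 B \right)} = \frac{1323}{394} \cdot 1 = \frac{1323}{394}$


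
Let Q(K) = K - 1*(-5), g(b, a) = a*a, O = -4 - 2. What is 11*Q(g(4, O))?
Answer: 451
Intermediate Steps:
O = -6
g(b, a) = a**2
Q(K) = 5 + K (Q(K) = K + 5 = 5 + K)
11*Q(g(4, O)) = 11*(5 + (-6)**2) = 11*(5 + 36) = 11*41 = 451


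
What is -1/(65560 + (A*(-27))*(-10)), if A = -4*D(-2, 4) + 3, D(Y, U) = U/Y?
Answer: -1/68530 ≈ -1.4592e-5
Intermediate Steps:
A = 11 (A = -16/(-2) + 3 = -16*(-1)/2 + 3 = -4*(-2) + 3 = 8 + 3 = 11)
-1/(65560 + (A*(-27))*(-10)) = -1/(65560 + (11*(-27))*(-10)) = -1/(65560 - 297*(-10)) = -1/(65560 + 2970) = -1/68530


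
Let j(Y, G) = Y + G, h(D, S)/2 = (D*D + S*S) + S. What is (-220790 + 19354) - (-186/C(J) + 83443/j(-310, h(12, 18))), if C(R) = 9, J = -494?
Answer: -400261181/1986 ≈ -2.0154e+5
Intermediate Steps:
h(D, S) = 2*S + 2*D² + 2*S² (h(D, S) = 2*((D*D + S*S) + S) = 2*((D² + S²) + S) = 2*(S + D² + S²) = 2*S + 2*D² + 2*S²)
j(Y, G) = G + Y
(-220790 + 19354) - (-186/C(J) + 83443/j(-310, h(12, 18))) = (-220790 + 19354) - (-186/9 + 83443/((2*18 + 2*12² + 2*18²) - 310)) = -201436 - (-186*⅑ + 83443/((36 + 2*144 + 2*324) - 310)) = -201436 - (-62/3 + 83443/((36 + 288 + 648) - 310)) = -201436 - (-62/3 + 83443/(972 - 310)) = -201436 - (-62/3 + 83443/662) = -201436 - 1*209285/1986 = -201436 - 209285/1986 = -400261181/1986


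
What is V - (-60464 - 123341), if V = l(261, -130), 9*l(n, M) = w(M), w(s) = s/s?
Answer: 1654246/9 ≈ 1.8381e+5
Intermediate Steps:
w(s) = 1
l(n, M) = ⅑ (l(n, M) = (⅑)*1 = ⅑)
V = ⅑ ≈ 0.11111
V - (-60464 - 123341) = ⅑ - (-60464 - 123341) = ⅑ - 1*(-183805) = ⅑ + 183805 = 1654246/9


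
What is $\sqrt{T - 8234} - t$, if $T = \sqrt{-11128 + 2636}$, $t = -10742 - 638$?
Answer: $11380 + \sqrt{-8234 + 2 i \sqrt{2123}} \approx 11381.0 + 90.743 i$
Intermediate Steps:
$t = -11380$
$T = 2 i \sqrt{2123}$ ($T = \sqrt{-8492} = 2 i \sqrt{2123} \approx 92.152 i$)
$\sqrt{T - 8234} - t = \sqrt{2 i \sqrt{2123} - 8234} - -11380 = \sqrt{-8234 + 2 i \sqrt{2123}} + 11380 = 11380 + \sqrt{-8234 + 2 i \sqrt{2123}}$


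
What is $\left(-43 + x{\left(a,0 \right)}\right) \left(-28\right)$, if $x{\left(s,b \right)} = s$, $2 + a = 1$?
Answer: $1232$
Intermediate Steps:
$a = -1$ ($a = -2 + 1 = -1$)
$\left(-43 + x{\left(a,0 \right)}\right) \left(-28\right) = \left(-43 - 1\right) \left(-28\right) = \left(-44\right) \left(-28\right) = 1232$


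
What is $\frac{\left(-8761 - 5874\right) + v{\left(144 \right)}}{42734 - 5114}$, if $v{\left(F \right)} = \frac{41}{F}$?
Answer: $- \frac{2107399}{5417280} \approx -0.38901$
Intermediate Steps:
$\frac{\left(-8761 - 5874\right) + v{\left(144 \right)}}{42734 - 5114} = \frac{\left(-8761 - 5874\right) + \frac{41}{144}}{42734 - 5114} = \frac{-14635 + 41 \cdot \frac{1}{144}}{37620} = \left(-14635 + \frac{41}{144}\right) \frac{1}{37620} = \left(- \frac{2107399}{144}\right) \frac{1}{37620} = - \frac{2107399}{5417280}$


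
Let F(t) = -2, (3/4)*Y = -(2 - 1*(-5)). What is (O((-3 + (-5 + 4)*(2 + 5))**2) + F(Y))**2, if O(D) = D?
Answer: 9604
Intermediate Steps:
Y = -28/3 (Y = 4*(-(2 - 1*(-5)))/3 = 4*(-(2 + 5))/3 = 4*(-1*7)/3 = (4/3)*(-7) = -28/3 ≈ -9.3333)
(O((-3 + (-5 + 4)*(2 + 5))**2) + F(Y))**2 = ((-3 + (-5 + 4)*(2 + 5))**2 - 2)**2 = ((-3 - 1*7)**2 - 2)**2 = ((-3 - 7)**2 - 2)**2 = ((-10)**2 - 2)**2 = (100 - 2)**2 = 98**2 = 9604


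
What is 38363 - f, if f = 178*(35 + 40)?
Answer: 25013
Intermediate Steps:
f = 13350 (f = 178*75 = 13350)
38363 - f = 38363 - 1*13350 = 38363 - 13350 = 25013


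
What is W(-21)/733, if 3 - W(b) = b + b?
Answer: 45/733 ≈ 0.061392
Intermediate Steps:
W(b) = 3 - 2*b (W(b) = 3 - (b + b) = 3 - 2*b)
W(-21)/733 = (3 - 2*(-21))/733 = (3 + 42)*(1/733) = 45*(1/733) = 45/733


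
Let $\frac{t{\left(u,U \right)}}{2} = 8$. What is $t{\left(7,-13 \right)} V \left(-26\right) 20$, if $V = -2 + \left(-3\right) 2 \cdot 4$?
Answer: $216320$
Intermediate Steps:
$t{\left(u,U \right)} = 16$ ($t{\left(u,U \right)} = 2 \cdot 8 = 16$)
$V = -26$ ($V = -2 - 24 = -26$)
$t{\left(7,-13 \right)} V \left(-26\right) 20 = 16 \left(\left(-26\right) \left(-26\right)\right) 20 = 16 \cdot 676 \cdot 20 = 10816 \cdot 20 = 216320$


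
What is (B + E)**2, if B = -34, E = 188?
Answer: 23716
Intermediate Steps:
(B + E)**2 = (-34 + 188)**2 = 154**2 = 23716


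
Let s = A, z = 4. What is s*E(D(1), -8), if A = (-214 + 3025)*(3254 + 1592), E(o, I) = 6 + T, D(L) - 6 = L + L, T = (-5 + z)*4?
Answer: 27244212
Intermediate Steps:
T = -4 (T = (-5 + 4)*4 = -1*4 = -4)
D(L) = 6 + 2*L (D(L) = 6 + (L + L) = 6 + 2*L)
E(o, I) = 2 (E(o, I) = 6 - 4 = 2)
A = 13622106 (A = 2811*4846 = 13622106)
s = 13622106
s*E(D(1), -8) = 13622106*2 = 27244212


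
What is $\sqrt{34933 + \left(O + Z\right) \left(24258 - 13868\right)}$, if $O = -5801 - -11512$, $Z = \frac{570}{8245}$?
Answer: $\frac{3 \sqrt{17938551258707}}{1649} \approx 7705.4$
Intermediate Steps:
$Z = \frac{114}{1649}$ ($Z = 570 \cdot \frac{1}{8245} = \frac{114}{1649} \approx 0.069133$)
$O = 5711$ ($O = -5801 + 11512 = 5711$)
$\sqrt{34933 + \left(O + Z\right) \left(24258 - 13868\right)} = \sqrt{34933 + \left(5711 + \frac{114}{1649}\right) \left(24258 - 13868\right)} = \sqrt{34933 + \frac{9417553}{1649} \cdot 10390} = \sqrt{34933 + \frac{97848375670}{1649}} = \sqrt{\frac{97905980187}{1649}} = \frac{3 \sqrt{17938551258707}}{1649}$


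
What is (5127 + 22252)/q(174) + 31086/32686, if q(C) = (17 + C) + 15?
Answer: 450656855/3366658 ≈ 133.86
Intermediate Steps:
q(C) = 32 + C
(5127 + 22252)/q(174) + 31086/32686 = (5127 + 22252)/(32 + 174) + 31086/32686 = 27379/206 + 31086*(1/32686) = 27379*(1/206) + 15543/16343 = 27379/206 + 15543/16343 = 450656855/3366658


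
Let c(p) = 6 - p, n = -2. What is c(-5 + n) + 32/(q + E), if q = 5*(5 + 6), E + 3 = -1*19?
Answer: 461/33 ≈ 13.970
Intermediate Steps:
E = -22 (E = -3 - 1*19 = -3 - 19 = -22)
q = 55 (q = 5*11 = 55)
c(-5 + n) + 32/(q + E) = (6 - (-5 - 2)) + 32/(55 - 22) = (6 - 1*(-7)) + 32/33 = (6 + 7) + 32*(1/33) = 13 + 32/33 = 461/33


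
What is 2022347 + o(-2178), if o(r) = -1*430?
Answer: 2021917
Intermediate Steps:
o(r) = -430
2022347 + o(-2178) = 2022347 - 430 = 2021917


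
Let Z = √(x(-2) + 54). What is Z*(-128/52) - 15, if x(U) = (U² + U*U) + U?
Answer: -15 - 64*√15/13 ≈ -34.067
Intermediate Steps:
x(U) = U + 2*U² (x(U) = (U² + U²) + U = 2*U² + U = U + 2*U²)
Z = 2*√15 (Z = √(-2*(1 + 2*(-2)) + 54) = √(-2*(1 - 4) + 54) = √(-2*(-3) + 54) = √(6 + 54) = √60 = 2*√15 ≈ 7.7460)
Z*(-128/52) - 15 = (2*√15)*(-128/52) - 15 = (2*√15)*(-128*1/52) - 15 = (2*√15)*(-32/13) - 15 = -64*√15/13 - 15 = -15 - 64*√15/13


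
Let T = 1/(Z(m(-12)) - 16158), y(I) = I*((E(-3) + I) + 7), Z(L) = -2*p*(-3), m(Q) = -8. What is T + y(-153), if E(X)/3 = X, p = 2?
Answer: 382902389/16146 ≈ 23715.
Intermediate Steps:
E(X) = 3*X
Z(L) = 12 (Z(L) = -2*2*(-3) = -4*(-3) = 12)
y(I) = I*(-2 + I) (y(I) = I*((3*(-3) + I) + 7) = I*((-9 + I) + 7) = I*(-2 + I))
T = -1/16146 (T = 1/(12 - 16158) = 1/(-16146) = -1/16146 ≈ -6.1935e-5)
T + y(-153) = -1/16146 - 153*(-2 - 153) = -1/16146 - 153*(-155) = -1/16146 + 23715 = 382902389/16146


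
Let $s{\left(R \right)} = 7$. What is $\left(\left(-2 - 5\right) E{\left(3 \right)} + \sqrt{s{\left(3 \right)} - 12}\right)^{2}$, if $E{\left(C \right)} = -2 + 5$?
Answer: $\left(21 - i \sqrt{5}\right)^{2} \approx 436.0 - 93.915 i$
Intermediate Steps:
$E{\left(C \right)} = 3$
$\left(\left(-2 - 5\right) E{\left(3 \right)} + \sqrt{s{\left(3 \right)} - 12}\right)^{2} = \left(\left(-2 - 5\right) 3 + \sqrt{7 - 12}\right)^{2} = \left(\left(-7\right) 3 + \sqrt{-5}\right)^{2} = \left(-21 + i \sqrt{5}\right)^{2}$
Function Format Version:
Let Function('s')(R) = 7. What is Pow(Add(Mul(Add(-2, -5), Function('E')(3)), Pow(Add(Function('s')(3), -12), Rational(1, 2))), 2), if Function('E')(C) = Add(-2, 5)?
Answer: Pow(Add(21, Mul(-1, I, Pow(5, Rational(1, 2)))), 2) ≈ Add(436.00, Mul(-93.915, I))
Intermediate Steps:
Function('E')(C) = 3
Pow(Add(Mul(Add(-2, -5), Function('E')(3)), Pow(Add(Function('s')(3), -12), Rational(1, 2))), 2) = Pow(Add(Mul(Add(-2, -5), 3), Pow(Add(7, -12), Rational(1, 2))), 2) = Pow(Add(Mul(-7, 3), Pow(-5, Rational(1, 2))), 2) = Pow(Add(-21, Mul(I, Pow(5, Rational(1, 2)))), 2)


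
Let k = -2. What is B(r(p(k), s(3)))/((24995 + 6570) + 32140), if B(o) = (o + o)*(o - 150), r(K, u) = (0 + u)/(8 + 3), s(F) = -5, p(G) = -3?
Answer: 3310/1541661 ≈ 0.0021470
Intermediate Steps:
r(K, u) = u/11
B(o) = 2*o*(-150 + o) (B(o) = (2*o)*(-150 + o) = 2*o*(-150 + o))
B(r(p(k), s(3)))/((24995 + 6570) + 32140) = (2*((1/11)*(-5))*(-150 + (1/11)*(-5)))/((24995 + 6570) + 32140) = (2*(-5/11)*(-150 - 5/11))/(31565 + 32140) = (2*(-5/11)*(-1655/11))/63705 = (16550/121)*(1/63705) = 3310/1541661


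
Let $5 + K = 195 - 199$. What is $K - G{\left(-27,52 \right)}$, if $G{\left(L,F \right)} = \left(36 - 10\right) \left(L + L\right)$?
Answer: $1395$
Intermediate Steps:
$K = -9$ ($K = -5 + \left(195 - 199\right) = -5 - 4 = -9$)
$G{\left(L,F \right)} = 52 L$ ($G{\left(L,F \right)} = 26 \cdot 2 L = 52 L$)
$K - G{\left(-27,52 \right)} = -9 - 52 \left(-27\right) = -9 - -1404 = -9 + 1404 = 1395$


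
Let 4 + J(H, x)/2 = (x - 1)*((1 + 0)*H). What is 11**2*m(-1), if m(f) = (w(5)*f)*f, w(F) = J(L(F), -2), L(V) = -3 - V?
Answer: 4840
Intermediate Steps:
J(H, x) = -8 + 2*H*(-1 + x) (J(H, x) = -8 + 2*((x - 1)*((1 + 0)*H)) = -8 + 2*((-1 + x)*(1*H)) = -8 + 2*((-1 + x)*H) = -8 + 2*(H*(-1 + x)) = -8 + 2*H*(-1 + x))
w(F) = 10 + 6*F (w(F) = -8 - 2*(-3 - F) + 2*(-3 - F)*(-2) = -8 + (6 + 2*F) + (12 + 4*F) = 10 + 6*F)
m(f) = 40*f**2 (m(f) = ((10 + 6*5)*f)*f = ((10 + 30)*f)*f = (40*f)*f = 40*f**2)
11**2*m(-1) = 11**2*(40*(-1)**2) = 121*(40*1) = 121*40 = 4840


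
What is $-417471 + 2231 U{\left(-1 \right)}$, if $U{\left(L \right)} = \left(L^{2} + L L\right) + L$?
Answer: $-415240$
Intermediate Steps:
$U{\left(L \right)} = L + 2 L^{2}$ ($U{\left(L \right)} = \left(L^{2} + L^{2}\right) + L = 2 L^{2} + L = L + 2 L^{2}$)
$-417471 + 2231 U{\left(-1 \right)} = -417471 + 2231 \left(- (1 + 2 \left(-1\right))\right) = -417471 + 2231 \left(- (1 - 2)\right) = -417471 + 2231 \left(\left(-1\right) \left(-1\right)\right) = -417471 + 2231 \cdot 1 = -417471 + 2231 = -415240$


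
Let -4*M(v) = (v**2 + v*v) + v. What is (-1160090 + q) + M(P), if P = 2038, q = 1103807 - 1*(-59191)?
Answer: -4148647/2 ≈ -2.0743e+6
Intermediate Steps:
q = 1162998 (q = 1103807 + 59191 = 1162998)
M(v) = -v**2/2 - v/4 (M(v) = -((v**2 + v*v) + v)/4 = -((v**2 + v**2) + v)/4 = -(2*v**2 + v)/4 = -(v + 2*v**2)/4 = -v**2/2 - v/4)
(-1160090 + q) + M(P) = (-1160090 + 1162998) - 1/4*2038*(1 + 2*2038) = 2908 - 1/4*2038*(1 + 4076) = 2908 - 1/4*2038*4077 = 2908 - 4154463/2 = -4148647/2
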